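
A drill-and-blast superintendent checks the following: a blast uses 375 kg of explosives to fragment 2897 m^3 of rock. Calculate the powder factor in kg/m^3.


Powder factor = explosive mass / rock volume
= 375 / 2897
= 0.1294 kg/m^3

0.1294 kg/m^3


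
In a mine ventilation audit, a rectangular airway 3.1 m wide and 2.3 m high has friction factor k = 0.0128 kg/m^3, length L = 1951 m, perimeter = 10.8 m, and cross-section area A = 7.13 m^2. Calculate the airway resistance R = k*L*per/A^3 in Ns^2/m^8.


Compute the numerator:
k * L * per = 0.0128 * 1951 * 10.8
= 269.70624
Compute the denominator:
A^3 = 7.13^3 = 362.467097
Resistance:
R = 269.70624 / 362.467097
= 0.7441 Ns^2/m^8

0.7441 Ns^2/m^8


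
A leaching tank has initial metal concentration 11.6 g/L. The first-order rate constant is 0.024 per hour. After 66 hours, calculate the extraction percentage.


79.4847%

Compute the exponent:
-k * t = -0.024 * 66 = -1.584
Remaining concentration:
C = 11.6 * exp(-1.584)
= 11.6 * 0.2051528434
= 2.379772984 g/L
Extracted = 11.6 - 2.379772984 = 9.220227016 g/L
Extraction % = 9.220227016 / 11.6 * 100
= 79.4847%


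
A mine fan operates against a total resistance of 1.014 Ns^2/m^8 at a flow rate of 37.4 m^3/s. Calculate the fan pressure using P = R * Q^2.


1418.3426 Pa

Compute Q^2:
Q^2 = 37.4^2 = 1398.76
Compute pressure:
P = R * Q^2 = 1.014 * 1398.76
= 1418.3426 Pa


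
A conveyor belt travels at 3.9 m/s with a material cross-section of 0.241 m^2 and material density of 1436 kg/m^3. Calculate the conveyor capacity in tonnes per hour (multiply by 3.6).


4858.907 t/h

Volumetric flow = speed * area
= 3.9 * 0.241 = 0.9399 m^3/s
Mass flow = volumetric * density
= 0.9399 * 1436 = 1349.6964 kg/s
Convert to t/h: multiply by 3.6
Capacity = 1349.6964 * 3.6
= 4858.907 t/h


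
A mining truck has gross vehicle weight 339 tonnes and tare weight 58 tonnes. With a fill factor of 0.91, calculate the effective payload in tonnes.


255.71 tonnes

Maximum payload = gross - tare
= 339 - 58 = 281 tonnes
Effective payload = max payload * fill factor
= 281 * 0.91
= 255.71 tonnes


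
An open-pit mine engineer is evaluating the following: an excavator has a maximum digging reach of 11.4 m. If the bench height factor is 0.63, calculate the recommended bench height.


7.182 m

Bench height = reach * factor
= 11.4 * 0.63
= 7.182 m


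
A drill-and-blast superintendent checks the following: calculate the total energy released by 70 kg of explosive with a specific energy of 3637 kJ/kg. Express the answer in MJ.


254.59 MJ

Energy = mass * specific_energy / 1000
= 70 * 3637 / 1000
= 254590 / 1000
= 254.59 MJ


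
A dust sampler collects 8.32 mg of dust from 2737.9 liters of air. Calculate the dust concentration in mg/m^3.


3.0388 mg/m^3

Convert liters to m^3: 1 m^3 = 1000 L
Concentration = mass / volume * 1000
= 8.32 / 2737.9 * 1000
= 0.003038825377 * 1000
= 3.0388 mg/m^3


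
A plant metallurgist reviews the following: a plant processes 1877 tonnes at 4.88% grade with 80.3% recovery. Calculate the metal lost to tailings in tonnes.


Total metal in feed:
= 1877 * 4.88 / 100 = 91.5976 tonnes
Metal recovered:
= 91.5976 * 80.3 / 100 = 73.5528728 tonnes
Metal lost to tailings:
= 91.5976 - 73.5528728
= 18.0447 tonnes

18.0447 tonnes


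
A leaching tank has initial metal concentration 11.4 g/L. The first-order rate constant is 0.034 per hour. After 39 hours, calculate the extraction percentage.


73.4463%

Compute the exponent:
-k * t = -0.034 * 39 = -1.326
Remaining concentration:
C = 11.4 * exp(-1.326)
= 11.4 * 0.265537289
= 3.027125094 g/L
Extracted = 11.4 - 3.027125094 = 8.372874906 g/L
Extraction % = 8.372874906 / 11.4 * 100
= 73.4463%


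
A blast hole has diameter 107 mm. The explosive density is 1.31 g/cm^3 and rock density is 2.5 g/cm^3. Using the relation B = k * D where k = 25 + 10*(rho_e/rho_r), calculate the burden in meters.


3.2357 m

First, compute k:
rho_e / rho_r = 1.31 / 2.5 = 0.524
k = 25 + 10 * 0.524 = 30.24
Then, compute burden:
B = k * D / 1000 = 30.24 * 107 / 1000
= 3235.68 / 1000
= 3.2357 m


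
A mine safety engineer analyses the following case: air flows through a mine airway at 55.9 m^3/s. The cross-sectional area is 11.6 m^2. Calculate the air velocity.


4.819 m/s

Velocity = flow rate / cross-sectional area
= 55.9 / 11.6
= 4.819 m/s


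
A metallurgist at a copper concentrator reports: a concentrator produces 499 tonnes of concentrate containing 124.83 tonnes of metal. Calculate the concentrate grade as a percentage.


Grade = (metal in concentrate / concentrate mass) * 100
= (124.83 / 499) * 100
= 0.2501603206 * 100
= 25.016%

25.016%


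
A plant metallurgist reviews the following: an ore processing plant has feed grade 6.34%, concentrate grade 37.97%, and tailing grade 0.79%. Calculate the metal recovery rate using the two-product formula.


89.3995%

Using the two-product formula:
R = 100 * c * (f - t) / (f * (c - t))
Numerator = 100 * 37.97 * (6.34 - 0.79)
= 100 * 37.97 * 5.55
= 21073.35
Denominator = 6.34 * (37.97 - 0.79)
= 6.34 * 37.18
= 235.7212
R = 21073.35 / 235.7212
= 89.3995%


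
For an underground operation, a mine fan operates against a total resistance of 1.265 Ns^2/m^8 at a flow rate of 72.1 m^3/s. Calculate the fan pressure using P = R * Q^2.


6575.9887 Pa

Compute Q^2:
Q^2 = 72.1^2 = 5198.41
Compute pressure:
P = R * Q^2 = 1.265 * 5198.41
= 6575.9887 Pa


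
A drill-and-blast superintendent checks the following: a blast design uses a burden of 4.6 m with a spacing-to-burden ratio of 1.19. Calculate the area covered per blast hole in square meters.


25.1804 m^2

First, find the spacing:
Spacing = burden * ratio = 4.6 * 1.19
= 5.474 m
Then, calculate the area:
Area = burden * spacing = 4.6 * 5.474
= 25.1804 m^2


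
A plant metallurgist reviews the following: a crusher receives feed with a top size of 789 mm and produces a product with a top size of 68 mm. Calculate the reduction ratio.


Reduction ratio = feed size / product size
= 789 / 68
= 11.6029

11.6029


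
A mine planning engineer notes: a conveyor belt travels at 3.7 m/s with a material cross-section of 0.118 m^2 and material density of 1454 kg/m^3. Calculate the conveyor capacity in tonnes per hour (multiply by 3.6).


2285.339 t/h

Volumetric flow = speed * area
= 3.7 * 0.118 = 0.4366 m^3/s
Mass flow = volumetric * density
= 0.4366 * 1454 = 634.8164 kg/s
Convert to t/h: multiply by 3.6
Capacity = 634.8164 * 3.6
= 2285.339 t/h


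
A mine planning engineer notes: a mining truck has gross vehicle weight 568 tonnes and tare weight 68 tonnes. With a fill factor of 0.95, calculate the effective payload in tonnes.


475.0 tonnes

Maximum payload = gross - tare
= 568 - 68 = 500 tonnes
Effective payload = max payload * fill factor
= 500 * 0.95
= 475.0 tonnes


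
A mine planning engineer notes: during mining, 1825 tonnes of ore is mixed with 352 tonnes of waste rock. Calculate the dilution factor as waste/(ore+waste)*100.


16.169%

Total material = ore + waste
= 1825 + 352 = 2177 tonnes
Dilution = waste / total * 100
= 352 / 2177 * 100
= 0.1616903996 * 100
= 16.169%


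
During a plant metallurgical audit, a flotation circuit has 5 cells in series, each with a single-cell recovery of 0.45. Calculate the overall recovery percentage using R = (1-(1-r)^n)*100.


Complement of single-cell recovery:
1 - r = 1 - 0.45 = 0.55
Raise to power n:
(1 - r)^5 = 0.55^5 = 0.0503284375
Overall recovery:
R = (1 - 0.0503284375) * 100
= 94.9672%

94.9672%


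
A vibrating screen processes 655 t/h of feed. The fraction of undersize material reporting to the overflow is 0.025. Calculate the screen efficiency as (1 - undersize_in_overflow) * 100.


Screen efficiency = (1 - fraction of undersize in overflow) * 100
= (1 - 0.025) * 100
= 0.975 * 100
= 97.5%

97.5%


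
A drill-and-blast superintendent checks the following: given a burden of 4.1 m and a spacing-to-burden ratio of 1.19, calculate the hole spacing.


Spacing = burden * ratio
= 4.1 * 1.19
= 4.879 m

4.879 m


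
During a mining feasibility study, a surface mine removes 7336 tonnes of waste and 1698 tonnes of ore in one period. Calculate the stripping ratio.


Stripping ratio = waste tonnage / ore tonnage
= 7336 / 1698
= 4.3204

4.3204


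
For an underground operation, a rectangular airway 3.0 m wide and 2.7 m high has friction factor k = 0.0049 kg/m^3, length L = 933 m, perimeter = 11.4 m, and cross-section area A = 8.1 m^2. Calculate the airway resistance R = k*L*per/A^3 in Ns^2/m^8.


0.0981 Ns^2/m^8

Compute the numerator:
k * L * per = 0.0049 * 933 * 11.4
= 52.11738
Compute the denominator:
A^3 = 8.1^3 = 531.441
Resistance:
R = 52.11738 / 531.441
= 0.0981 Ns^2/m^8


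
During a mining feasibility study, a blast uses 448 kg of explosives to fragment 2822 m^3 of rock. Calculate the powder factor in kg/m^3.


0.1588 kg/m^3

Powder factor = explosive mass / rock volume
= 448 / 2822
= 0.1588 kg/m^3


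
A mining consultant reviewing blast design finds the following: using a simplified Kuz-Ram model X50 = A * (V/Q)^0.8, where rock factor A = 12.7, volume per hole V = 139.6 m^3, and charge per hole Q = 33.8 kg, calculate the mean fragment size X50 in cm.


39.4983 cm

Compute V/Q:
V/Q = 139.6 / 33.8 = 4.130177515
Raise to the power 0.8:
(V/Q)^0.8 = 4.130177515^0.8 = 3.110104448
Multiply by A:
X50 = 12.7 * 3.110104448
= 39.4983 cm


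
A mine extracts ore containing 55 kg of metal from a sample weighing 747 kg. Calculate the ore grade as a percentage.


Ore grade = (metal mass / ore mass) * 100
= (55 / 747) * 100
= 0.07362784471 * 100
= 7.3628%

7.3628%


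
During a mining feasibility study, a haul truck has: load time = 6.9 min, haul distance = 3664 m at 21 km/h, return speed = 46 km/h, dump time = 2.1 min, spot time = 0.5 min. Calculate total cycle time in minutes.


Convert haul speed to m/min: 21 * 1000/60 = 350 m/min
Haul time = 3664 / 350 = 10.46857143 min
Convert return speed to m/min: 46 * 1000/60 = 766.6666667 m/min
Return time = 3664 / 766.6666667 = 4.779130435 min
Total cycle time:
= 6.9 + 10.46857143 + 2.1 + 4.779130435 + 0.5
= 24.7477 min

24.7477 min


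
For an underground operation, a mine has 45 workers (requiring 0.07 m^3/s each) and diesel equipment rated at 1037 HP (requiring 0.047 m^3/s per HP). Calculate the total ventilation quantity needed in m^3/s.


Airflow for workers:
Q_people = 45 * 0.07 = 3.15 m^3/s
Airflow for diesel equipment:
Q_diesel = 1037 * 0.047 = 48.739 m^3/s
Total ventilation:
Q_total = 3.15 + 48.739
= 51.889 m^3/s

51.889 m^3/s


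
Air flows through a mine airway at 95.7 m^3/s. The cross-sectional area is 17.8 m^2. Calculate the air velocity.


5.3764 m/s

Velocity = flow rate / cross-sectional area
= 95.7 / 17.8
= 5.3764 m/s


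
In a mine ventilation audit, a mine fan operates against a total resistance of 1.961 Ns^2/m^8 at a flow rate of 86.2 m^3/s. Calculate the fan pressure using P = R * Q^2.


14571.0928 Pa

Compute Q^2:
Q^2 = 86.2^2 = 7430.44
Compute pressure:
P = R * Q^2 = 1.961 * 7430.44
= 14571.0928 Pa


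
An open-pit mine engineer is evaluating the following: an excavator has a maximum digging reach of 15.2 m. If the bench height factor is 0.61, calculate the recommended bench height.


9.272 m

Bench height = reach * factor
= 15.2 * 0.61
= 9.272 m


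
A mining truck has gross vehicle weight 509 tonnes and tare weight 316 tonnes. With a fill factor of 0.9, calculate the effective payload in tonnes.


173.7 tonnes

Maximum payload = gross - tare
= 509 - 316 = 193 tonnes
Effective payload = max payload * fill factor
= 193 * 0.9
= 173.7 tonnes


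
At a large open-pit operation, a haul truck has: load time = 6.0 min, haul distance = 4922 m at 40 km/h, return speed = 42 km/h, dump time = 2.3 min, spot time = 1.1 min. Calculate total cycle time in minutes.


Convert haul speed to m/min: 40 * 1000/60 = 666.6666667 m/min
Haul time = 4922 / 666.6666667 = 7.383 min
Convert return speed to m/min: 42 * 1000/60 = 700 m/min
Return time = 4922 / 700 = 7.031428571 min
Total cycle time:
= 6.0 + 7.383 + 2.3 + 7.031428571 + 1.1
= 23.8144 min

23.8144 min


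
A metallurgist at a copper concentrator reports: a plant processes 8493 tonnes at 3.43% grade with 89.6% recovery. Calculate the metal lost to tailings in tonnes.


30.2962 tonnes

Total metal in feed:
= 8493 * 3.43 / 100 = 291.3099 tonnes
Metal recovered:
= 291.3099 * 89.6 / 100 = 261.0136704 tonnes
Metal lost to tailings:
= 291.3099 - 261.0136704
= 30.2962 tonnes


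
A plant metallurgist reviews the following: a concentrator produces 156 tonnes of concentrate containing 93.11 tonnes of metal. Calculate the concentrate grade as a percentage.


Grade = (metal in concentrate / concentrate mass) * 100
= (93.11 / 156) * 100
= 0.5968589744 * 100
= 59.6859%

59.6859%


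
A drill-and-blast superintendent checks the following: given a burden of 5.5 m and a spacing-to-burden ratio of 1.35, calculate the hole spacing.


Spacing = burden * ratio
= 5.5 * 1.35
= 7.425 m

7.425 m


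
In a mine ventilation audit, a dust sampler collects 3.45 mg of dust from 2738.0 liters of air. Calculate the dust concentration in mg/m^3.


1.26 mg/m^3

Convert liters to m^3: 1 m^3 = 1000 L
Concentration = mass / volume * 1000
= 3.45 / 2738.0 * 1000
= 0.001260043828 * 1000
= 1.26 mg/m^3


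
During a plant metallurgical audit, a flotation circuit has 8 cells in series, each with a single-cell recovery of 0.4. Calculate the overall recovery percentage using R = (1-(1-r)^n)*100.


Complement of single-cell recovery:
1 - r = 1 - 0.4 = 0.6
Raise to power n:
(1 - r)^8 = 0.6^8 = 0.01679616
Overall recovery:
R = (1 - 0.01679616) * 100
= 98.3204%

98.3204%


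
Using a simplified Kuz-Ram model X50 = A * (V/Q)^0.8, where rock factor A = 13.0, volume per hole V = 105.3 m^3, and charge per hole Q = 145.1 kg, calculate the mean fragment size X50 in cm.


Compute V/Q:
V/Q = 105.3 / 145.1 = 0.7257064094
Raise to the power 0.8:
(V/Q)^0.8 = 0.7257064094^0.8 = 0.7737644402
Multiply by A:
X50 = 13.0 * 0.7737644402
= 10.0589 cm

10.0589 cm


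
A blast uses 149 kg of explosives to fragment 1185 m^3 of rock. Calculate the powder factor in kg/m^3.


0.1257 kg/m^3

Powder factor = explosive mass / rock volume
= 149 / 1185
= 0.1257 kg/m^3


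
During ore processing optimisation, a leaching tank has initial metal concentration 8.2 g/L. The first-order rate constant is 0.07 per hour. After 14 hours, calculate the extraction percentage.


Compute the exponent:
-k * t = -0.07 * 14 = -0.98
Remaining concentration:
C = 8.2 * exp(-0.98)
= 8.2 * 0.3753110989
= 3.077551011 g/L
Extracted = 8.2 - 3.077551011 = 5.122448989 g/L
Extraction % = 5.122448989 / 8.2 * 100
= 62.4689%

62.4689%


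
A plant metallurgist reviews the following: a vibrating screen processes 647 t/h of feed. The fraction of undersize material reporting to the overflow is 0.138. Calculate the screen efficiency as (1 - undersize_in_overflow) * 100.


86.2%

Screen efficiency = (1 - fraction of undersize in overflow) * 100
= (1 - 0.138) * 100
= 0.862 * 100
= 86.2%


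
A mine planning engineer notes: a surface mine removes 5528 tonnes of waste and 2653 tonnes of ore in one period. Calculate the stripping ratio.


2.0837

Stripping ratio = waste tonnage / ore tonnage
= 5528 / 2653
= 2.0837


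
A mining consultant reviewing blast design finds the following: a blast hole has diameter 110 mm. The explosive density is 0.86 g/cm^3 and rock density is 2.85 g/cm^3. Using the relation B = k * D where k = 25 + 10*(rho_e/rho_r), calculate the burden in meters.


First, compute k:
rho_e / rho_r = 0.86 / 2.85 = 0.301754386
k = 25 + 10 * 0.301754386 = 28.01754386
Then, compute burden:
B = k * D / 1000 = 28.01754386 * 110 / 1000
= 3081.929825 / 1000
= 3.0819 m

3.0819 m


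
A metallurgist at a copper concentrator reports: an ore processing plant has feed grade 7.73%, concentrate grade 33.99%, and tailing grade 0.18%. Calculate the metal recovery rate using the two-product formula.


Using the two-product formula:
R = 100 * c * (f - t) / (f * (c - t))
Numerator = 100 * 33.99 * (7.73 - 0.18)
= 100 * 33.99 * 7.55
= 25662.45
Denominator = 7.73 * (33.99 - 0.18)
= 7.73 * 33.81
= 261.3513
R = 25662.45 / 261.3513
= 98.1914%

98.1914%


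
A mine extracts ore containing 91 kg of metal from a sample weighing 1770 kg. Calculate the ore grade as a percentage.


Ore grade = (metal mass / ore mass) * 100
= (91 / 1770) * 100
= 0.05141242938 * 100
= 5.1412%

5.1412%


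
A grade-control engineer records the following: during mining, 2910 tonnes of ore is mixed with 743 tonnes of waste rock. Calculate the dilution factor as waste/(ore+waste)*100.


Total material = ore + waste
= 2910 + 743 = 3653 tonnes
Dilution = waste / total * 100
= 743 / 3653 * 100
= 0.2033944703 * 100
= 20.3394%

20.3394%


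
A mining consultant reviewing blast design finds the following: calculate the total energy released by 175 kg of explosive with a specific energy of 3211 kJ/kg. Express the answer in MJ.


Energy = mass * specific_energy / 1000
= 175 * 3211 / 1000
= 561925 / 1000
= 561.925 MJ

561.925 MJ


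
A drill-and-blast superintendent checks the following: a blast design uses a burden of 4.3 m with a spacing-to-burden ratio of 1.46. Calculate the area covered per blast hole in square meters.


26.9954 m^2

First, find the spacing:
Spacing = burden * ratio = 4.3 * 1.46
= 6.278 m
Then, calculate the area:
Area = burden * spacing = 4.3 * 6.278
= 26.9954 m^2


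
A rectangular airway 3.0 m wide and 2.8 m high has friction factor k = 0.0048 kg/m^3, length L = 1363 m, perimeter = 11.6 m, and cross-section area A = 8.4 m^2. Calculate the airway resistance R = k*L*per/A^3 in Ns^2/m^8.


0.128 Ns^2/m^8

Compute the numerator:
k * L * per = 0.0048 * 1363 * 11.6
= 75.89184
Compute the denominator:
A^3 = 8.4^3 = 592.704
Resistance:
R = 75.89184 / 592.704
= 0.128 Ns^2/m^8


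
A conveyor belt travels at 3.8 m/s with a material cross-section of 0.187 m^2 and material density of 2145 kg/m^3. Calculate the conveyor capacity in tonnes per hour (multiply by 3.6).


Volumetric flow = speed * area
= 3.8 * 0.187 = 0.7106 m^3/s
Mass flow = volumetric * density
= 0.7106 * 2145 = 1524.237 kg/s
Convert to t/h: multiply by 3.6
Capacity = 1524.237 * 3.6
= 5487.2532 t/h

5487.2532 t/h


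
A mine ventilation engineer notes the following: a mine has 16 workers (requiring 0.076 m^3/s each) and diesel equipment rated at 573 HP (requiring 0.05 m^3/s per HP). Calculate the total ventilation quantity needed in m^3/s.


29.866 m^3/s

Airflow for workers:
Q_people = 16 * 0.076 = 1.216 m^3/s
Airflow for diesel equipment:
Q_diesel = 573 * 0.05 = 28.65 m^3/s
Total ventilation:
Q_total = 1.216 + 28.65
= 29.866 m^3/s


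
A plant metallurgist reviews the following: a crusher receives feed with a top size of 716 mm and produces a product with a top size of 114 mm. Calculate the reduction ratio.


6.2807

Reduction ratio = feed size / product size
= 716 / 114
= 6.2807


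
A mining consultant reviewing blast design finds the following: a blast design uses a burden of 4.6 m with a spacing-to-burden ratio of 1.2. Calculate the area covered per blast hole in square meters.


First, find the spacing:
Spacing = burden * ratio = 4.6 * 1.2
= 5.52 m
Then, calculate the area:
Area = burden * spacing = 4.6 * 5.52
= 25.392 m^2

25.392 m^2


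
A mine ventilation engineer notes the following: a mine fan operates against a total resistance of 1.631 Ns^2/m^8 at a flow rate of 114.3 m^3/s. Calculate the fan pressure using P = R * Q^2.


Compute Q^2:
Q^2 = 114.3^2 = 13064.49
Compute pressure:
P = R * Q^2 = 1.631 * 13064.49
= 21308.1832 Pa

21308.1832 Pa


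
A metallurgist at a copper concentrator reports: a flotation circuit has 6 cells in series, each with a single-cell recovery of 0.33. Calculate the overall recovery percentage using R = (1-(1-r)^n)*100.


Complement of single-cell recovery:
1 - r = 1 - 0.33 = 0.67
Raise to power n:
(1 - r)^6 = 0.67^6 = 0.09045838217
Overall recovery:
R = (1 - 0.09045838217) * 100
= 90.9542%

90.9542%


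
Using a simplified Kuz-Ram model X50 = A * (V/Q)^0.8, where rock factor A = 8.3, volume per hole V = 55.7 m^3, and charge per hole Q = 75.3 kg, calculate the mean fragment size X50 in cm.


6.5212 cm

Compute V/Q:
V/Q = 55.7 / 75.3 = 0.7397078353
Raise to the power 0.8:
(V/Q)^0.8 = 0.7397078353^0.8 = 0.7856844814
Multiply by A:
X50 = 8.3 * 0.7856844814
= 6.5212 cm


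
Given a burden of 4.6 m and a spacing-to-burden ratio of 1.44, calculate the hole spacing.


6.624 m

Spacing = burden * ratio
= 4.6 * 1.44
= 6.624 m


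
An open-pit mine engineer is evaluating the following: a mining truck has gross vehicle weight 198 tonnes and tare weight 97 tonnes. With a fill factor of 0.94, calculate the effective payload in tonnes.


Maximum payload = gross - tare
= 198 - 97 = 101 tonnes
Effective payload = max payload * fill factor
= 101 * 0.94
= 94.94 tonnes

94.94 tonnes


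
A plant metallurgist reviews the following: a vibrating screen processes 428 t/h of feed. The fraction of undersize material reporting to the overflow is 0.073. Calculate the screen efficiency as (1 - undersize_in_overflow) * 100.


Screen efficiency = (1 - fraction of undersize in overflow) * 100
= (1 - 0.073) * 100
= 0.927 * 100
= 92.7%

92.7%


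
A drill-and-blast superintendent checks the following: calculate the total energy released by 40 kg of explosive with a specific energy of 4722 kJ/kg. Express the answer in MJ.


Energy = mass * specific_energy / 1000
= 40 * 4722 / 1000
= 188880 / 1000
= 188.88 MJ

188.88 MJ


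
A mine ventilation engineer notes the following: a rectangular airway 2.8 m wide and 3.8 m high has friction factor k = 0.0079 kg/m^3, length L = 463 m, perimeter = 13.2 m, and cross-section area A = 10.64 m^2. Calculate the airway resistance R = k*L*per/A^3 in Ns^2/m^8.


0.0401 Ns^2/m^8

Compute the numerator:
k * L * per = 0.0079 * 463 * 13.2
= 48.28164
Compute the denominator:
A^3 = 10.64^3 = 1204.550144
Resistance:
R = 48.28164 / 1204.550144
= 0.0401 Ns^2/m^8


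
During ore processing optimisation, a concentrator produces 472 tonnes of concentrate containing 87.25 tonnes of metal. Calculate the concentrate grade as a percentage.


Grade = (metal in concentrate / concentrate mass) * 100
= (87.25 / 472) * 100
= 0.1848516949 * 100
= 18.4852%

18.4852%


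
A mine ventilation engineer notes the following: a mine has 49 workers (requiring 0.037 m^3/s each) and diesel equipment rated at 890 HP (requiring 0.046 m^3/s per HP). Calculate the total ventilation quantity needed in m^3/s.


Airflow for workers:
Q_people = 49 * 0.037 = 1.813 m^3/s
Airflow for diesel equipment:
Q_diesel = 890 * 0.046 = 40.94 m^3/s
Total ventilation:
Q_total = 1.813 + 40.94
= 42.753 m^3/s

42.753 m^3/s


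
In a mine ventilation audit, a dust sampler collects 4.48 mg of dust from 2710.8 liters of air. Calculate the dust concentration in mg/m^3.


Convert liters to m^3: 1 m^3 = 1000 L
Concentration = mass / volume * 1000
= 4.48 / 2710.8 * 1000
= 0.001652648665 * 1000
= 1.6526 mg/m^3

1.6526 mg/m^3


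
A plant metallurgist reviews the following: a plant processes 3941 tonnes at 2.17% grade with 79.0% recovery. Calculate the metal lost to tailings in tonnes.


Total metal in feed:
= 3941 * 2.17 / 100 = 85.5197 tonnes
Metal recovered:
= 85.5197 * 79.0 / 100 = 67.560563 tonnes
Metal lost to tailings:
= 85.5197 - 67.560563
= 17.9591 tonnes

17.9591 tonnes


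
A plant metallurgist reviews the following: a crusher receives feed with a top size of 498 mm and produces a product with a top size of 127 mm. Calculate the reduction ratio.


Reduction ratio = feed size / product size
= 498 / 127
= 3.9213

3.9213


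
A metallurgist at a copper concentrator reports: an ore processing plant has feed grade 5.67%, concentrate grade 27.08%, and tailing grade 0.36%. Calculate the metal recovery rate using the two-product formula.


Using the two-product formula:
R = 100 * c * (f - t) / (f * (c - t))
Numerator = 100 * 27.08 * (5.67 - 0.36)
= 100 * 27.08 * 5.31
= 14379.48
Denominator = 5.67 * (27.08 - 0.36)
= 5.67 * 26.72
= 151.5024
R = 14379.48 / 151.5024
= 94.9126%

94.9126%


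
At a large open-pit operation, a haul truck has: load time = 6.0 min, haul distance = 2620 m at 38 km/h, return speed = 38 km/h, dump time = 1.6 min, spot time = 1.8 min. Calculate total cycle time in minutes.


17.6737 min

Convert haul speed to m/min: 38 * 1000/60 = 633.3333333 m/min
Haul time = 2620 / 633.3333333 = 4.136842105 min
Convert return speed to m/min: 38 * 1000/60 = 633.3333333 m/min
Return time = 2620 / 633.3333333 = 4.136842105 min
Total cycle time:
= 6.0 + 4.136842105 + 1.6 + 4.136842105 + 1.8
= 17.6737 min


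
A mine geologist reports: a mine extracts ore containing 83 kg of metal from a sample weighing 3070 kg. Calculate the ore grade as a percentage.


2.7036%

Ore grade = (metal mass / ore mass) * 100
= (83 / 3070) * 100
= 0.02703583062 * 100
= 2.7036%


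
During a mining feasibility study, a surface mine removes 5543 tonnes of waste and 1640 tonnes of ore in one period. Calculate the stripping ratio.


Stripping ratio = waste tonnage / ore tonnage
= 5543 / 1640
= 3.3799

3.3799


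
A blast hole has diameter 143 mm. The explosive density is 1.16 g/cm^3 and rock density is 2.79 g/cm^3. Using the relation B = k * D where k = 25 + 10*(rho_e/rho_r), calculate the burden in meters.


4.1696 m

First, compute k:
rho_e / rho_r = 1.16 / 2.79 = 0.4157706093
k = 25 + 10 * 0.4157706093 = 29.15770609
Then, compute burden:
B = k * D / 1000 = 29.15770609 * 143 / 1000
= 4169.551971 / 1000
= 4.1696 m


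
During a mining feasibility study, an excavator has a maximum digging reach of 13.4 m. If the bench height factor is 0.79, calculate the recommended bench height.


10.586 m

Bench height = reach * factor
= 13.4 * 0.79
= 10.586 m


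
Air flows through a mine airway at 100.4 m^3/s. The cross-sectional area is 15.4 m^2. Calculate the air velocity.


Velocity = flow rate / cross-sectional area
= 100.4 / 15.4
= 6.5195 m/s

6.5195 m/s


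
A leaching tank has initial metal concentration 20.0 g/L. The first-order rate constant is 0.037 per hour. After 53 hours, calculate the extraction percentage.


85.9282%

Compute the exponent:
-k * t = -0.037 * 53 = -1.961
Remaining concentration:
C = 20.0 * exp(-1.961)
= 20.0 * 0.1407176329
= 2.814352658 g/L
Extracted = 20.0 - 2.814352658 = 17.18564734 g/L
Extraction % = 17.18564734 / 20.0 * 100
= 85.9282%


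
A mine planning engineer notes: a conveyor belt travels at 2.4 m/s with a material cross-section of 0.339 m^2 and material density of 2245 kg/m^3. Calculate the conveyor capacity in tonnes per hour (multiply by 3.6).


6575.5152 t/h

Volumetric flow = speed * area
= 2.4 * 0.339 = 0.8136 m^3/s
Mass flow = volumetric * density
= 0.8136 * 2245 = 1826.532 kg/s
Convert to t/h: multiply by 3.6
Capacity = 1826.532 * 3.6
= 6575.5152 t/h


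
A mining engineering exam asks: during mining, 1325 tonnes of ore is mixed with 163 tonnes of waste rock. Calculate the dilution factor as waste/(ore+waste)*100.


10.9543%

Total material = ore + waste
= 1325 + 163 = 1488 tonnes
Dilution = waste / total * 100
= 163 / 1488 * 100
= 0.1095430108 * 100
= 10.9543%


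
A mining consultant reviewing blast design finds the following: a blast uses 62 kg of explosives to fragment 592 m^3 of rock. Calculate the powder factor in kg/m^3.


Powder factor = explosive mass / rock volume
= 62 / 592
= 0.1047 kg/m^3

0.1047 kg/m^3


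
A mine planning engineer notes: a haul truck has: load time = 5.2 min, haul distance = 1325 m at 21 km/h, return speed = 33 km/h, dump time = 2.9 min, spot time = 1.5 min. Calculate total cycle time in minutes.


15.7948 min

Convert haul speed to m/min: 21 * 1000/60 = 350 m/min
Haul time = 1325 / 350 = 3.785714286 min
Convert return speed to m/min: 33 * 1000/60 = 550 m/min
Return time = 1325 / 550 = 2.409090909 min
Total cycle time:
= 5.2 + 3.785714286 + 2.9 + 2.409090909 + 1.5
= 15.7948 min


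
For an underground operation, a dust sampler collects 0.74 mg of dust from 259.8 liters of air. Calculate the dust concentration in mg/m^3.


2.8483 mg/m^3

Convert liters to m^3: 1 m^3 = 1000 L
Concentration = mass / volume * 1000
= 0.74 / 259.8 * 1000
= 0.002848344881 * 1000
= 2.8483 mg/m^3


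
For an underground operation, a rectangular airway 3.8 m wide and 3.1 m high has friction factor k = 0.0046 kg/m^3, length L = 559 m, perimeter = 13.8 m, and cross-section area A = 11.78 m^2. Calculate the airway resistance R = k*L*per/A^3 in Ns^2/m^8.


0.0217 Ns^2/m^8

Compute the numerator:
k * L * per = 0.0046 * 559 * 13.8
= 35.48532
Compute the denominator:
A^3 = 11.78^3 = 1634.691752
Resistance:
R = 35.48532 / 1634.691752
= 0.0217 Ns^2/m^8


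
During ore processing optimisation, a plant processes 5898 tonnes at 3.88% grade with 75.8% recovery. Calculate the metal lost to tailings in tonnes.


55.3799 tonnes

Total metal in feed:
= 5898 * 3.88 / 100 = 228.8424 tonnes
Metal recovered:
= 228.8424 * 75.8 / 100 = 173.4625392 tonnes
Metal lost to tailings:
= 228.8424 - 173.4625392
= 55.3799 tonnes


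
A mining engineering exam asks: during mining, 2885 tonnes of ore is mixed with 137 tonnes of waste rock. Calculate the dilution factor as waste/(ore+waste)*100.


Total material = ore + waste
= 2885 + 137 = 3022 tonnes
Dilution = waste / total * 100
= 137 / 3022 * 100
= 0.04533421575 * 100
= 4.5334%

4.5334%


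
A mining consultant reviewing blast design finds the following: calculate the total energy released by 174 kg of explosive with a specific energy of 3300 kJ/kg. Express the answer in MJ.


Energy = mass * specific_energy / 1000
= 174 * 3300 / 1000
= 574200 / 1000
= 574.2 MJ

574.2 MJ


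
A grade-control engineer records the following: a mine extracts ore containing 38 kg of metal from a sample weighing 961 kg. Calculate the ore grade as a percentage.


Ore grade = (metal mass / ore mass) * 100
= (38 / 961) * 100
= 0.0395421436 * 100
= 3.9542%

3.9542%


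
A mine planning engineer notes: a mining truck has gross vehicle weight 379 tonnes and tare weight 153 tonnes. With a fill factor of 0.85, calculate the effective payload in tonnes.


Maximum payload = gross - tare
= 379 - 153 = 226 tonnes
Effective payload = max payload * fill factor
= 226 * 0.85
= 192.1 tonnes

192.1 tonnes


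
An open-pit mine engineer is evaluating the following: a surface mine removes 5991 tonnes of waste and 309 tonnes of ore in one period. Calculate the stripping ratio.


19.3883

Stripping ratio = waste tonnage / ore tonnage
= 5991 / 309
= 19.3883


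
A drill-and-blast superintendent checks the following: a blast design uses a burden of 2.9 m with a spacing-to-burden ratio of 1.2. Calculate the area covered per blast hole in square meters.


10.092 m^2

First, find the spacing:
Spacing = burden * ratio = 2.9 * 1.2
= 3.48 m
Then, calculate the area:
Area = burden * spacing = 2.9 * 3.48
= 10.092 m^2


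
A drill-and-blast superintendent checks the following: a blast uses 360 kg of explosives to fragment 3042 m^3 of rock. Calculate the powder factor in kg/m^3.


Powder factor = explosive mass / rock volume
= 360 / 3042
= 0.1183 kg/m^3

0.1183 kg/m^3


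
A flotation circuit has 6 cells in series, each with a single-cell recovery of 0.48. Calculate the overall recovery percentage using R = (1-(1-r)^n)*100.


Complement of single-cell recovery:
1 - r = 1 - 0.48 = 0.52
Raise to power n:
(1 - r)^6 = 0.52^6 = 0.01977060966
Overall recovery:
R = (1 - 0.01977060966) * 100
= 98.0229%

98.0229%


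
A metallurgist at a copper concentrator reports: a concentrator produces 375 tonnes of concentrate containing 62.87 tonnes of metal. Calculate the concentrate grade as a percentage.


16.7653%

Grade = (metal in concentrate / concentrate mass) * 100
= (62.87 / 375) * 100
= 0.1676533333 * 100
= 16.7653%


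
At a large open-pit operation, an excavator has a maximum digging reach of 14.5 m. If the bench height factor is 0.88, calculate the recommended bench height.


Bench height = reach * factor
= 14.5 * 0.88
= 12.76 m

12.76 m


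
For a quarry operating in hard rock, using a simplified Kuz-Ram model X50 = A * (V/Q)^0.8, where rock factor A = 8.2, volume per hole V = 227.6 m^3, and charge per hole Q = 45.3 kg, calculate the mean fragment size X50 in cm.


29.8314 cm

Compute V/Q:
V/Q = 227.6 / 45.3 = 5.024282561
Raise to the power 0.8:
(V/Q)^0.8 = 5.024282561^0.8 = 3.637971099
Multiply by A:
X50 = 8.2 * 3.637971099
= 29.8314 cm


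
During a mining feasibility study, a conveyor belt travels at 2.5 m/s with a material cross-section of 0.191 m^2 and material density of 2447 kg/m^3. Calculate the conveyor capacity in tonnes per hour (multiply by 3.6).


Volumetric flow = speed * area
= 2.5 * 0.191 = 0.4775 m^3/s
Mass flow = volumetric * density
= 0.4775 * 2447 = 1168.4425 kg/s
Convert to t/h: multiply by 3.6
Capacity = 1168.4425 * 3.6
= 4206.393 t/h

4206.393 t/h


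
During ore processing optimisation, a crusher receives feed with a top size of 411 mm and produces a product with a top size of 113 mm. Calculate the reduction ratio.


Reduction ratio = feed size / product size
= 411 / 113
= 3.6372

3.6372


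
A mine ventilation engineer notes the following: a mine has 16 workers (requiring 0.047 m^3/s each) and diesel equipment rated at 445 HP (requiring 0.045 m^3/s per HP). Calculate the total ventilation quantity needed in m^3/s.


20.777 m^3/s

Airflow for workers:
Q_people = 16 * 0.047 = 0.752 m^3/s
Airflow for diesel equipment:
Q_diesel = 445 * 0.045 = 20.025 m^3/s
Total ventilation:
Q_total = 0.752 + 20.025
= 20.777 m^3/s


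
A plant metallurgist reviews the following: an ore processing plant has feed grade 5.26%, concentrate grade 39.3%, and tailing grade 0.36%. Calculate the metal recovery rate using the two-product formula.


Using the two-product formula:
R = 100 * c * (f - t) / (f * (c - t))
Numerator = 100 * 39.3 * (5.26 - 0.36)
= 100 * 39.3 * 4.9
= 19257.0
Denominator = 5.26 * (39.3 - 0.36)
= 5.26 * 38.94
= 204.8244
R = 19257.0 / 204.8244
= 94.0171%

94.0171%


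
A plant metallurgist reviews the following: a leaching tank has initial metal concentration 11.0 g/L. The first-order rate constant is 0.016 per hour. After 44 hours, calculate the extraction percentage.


50.5397%

Compute the exponent:
-k * t = -0.016 * 44 = -0.704
Remaining concentration:
C = 11.0 * exp(-0.704)
= 11.0 * 0.49460293
= 5.44063223 g/L
Extracted = 11.0 - 5.44063223 = 5.55936777 g/L
Extraction % = 5.55936777 / 11.0 * 100
= 50.5397%


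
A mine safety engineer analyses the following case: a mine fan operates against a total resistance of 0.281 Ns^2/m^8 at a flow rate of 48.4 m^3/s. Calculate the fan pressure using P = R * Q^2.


658.2594 Pa

Compute Q^2:
Q^2 = 48.4^2 = 2342.56
Compute pressure:
P = R * Q^2 = 0.281 * 2342.56
= 658.2594 Pa


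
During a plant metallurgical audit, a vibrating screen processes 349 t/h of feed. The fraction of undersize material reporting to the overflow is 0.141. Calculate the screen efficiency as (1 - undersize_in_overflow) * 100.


85.9%

Screen efficiency = (1 - fraction of undersize in overflow) * 100
= (1 - 0.141) * 100
= 0.859 * 100
= 85.9%


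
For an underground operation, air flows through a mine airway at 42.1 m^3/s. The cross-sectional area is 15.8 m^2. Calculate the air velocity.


2.6646 m/s

Velocity = flow rate / cross-sectional area
= 42.1 / 15.8
= 2.6646 m/s


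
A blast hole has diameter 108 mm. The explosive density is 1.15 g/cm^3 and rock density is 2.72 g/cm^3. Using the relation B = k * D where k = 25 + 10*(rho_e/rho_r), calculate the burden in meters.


3.1566 m

First, compute k:
rho_e / rho_r = 1.15 / 2.72 = 0.4227941176
k = 25 + 10 * 0.4227941176 = 29.22794118
Then, compute burden:
B = k * D / 1000 = 29.22794118 * 108 / 1000
= 3156.617647 / 1000
= 3.1566 m


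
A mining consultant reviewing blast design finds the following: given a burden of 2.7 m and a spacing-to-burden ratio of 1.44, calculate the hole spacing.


3.888 m

Spacing = burden * ratio
= 2.7 * 1.44
= 3.888 m


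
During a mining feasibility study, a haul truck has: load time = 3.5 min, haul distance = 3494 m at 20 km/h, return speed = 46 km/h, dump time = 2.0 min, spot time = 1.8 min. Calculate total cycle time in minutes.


22.3394 min

Convert haul speed to m/min: 20 * 1000/60 = 333.3333333 m/min
Haul time = 3494 / 333.3333333 = 10.482 min
Convert return speed to m/min: 46 * 1000/60 = 766.6666667 m/min
Return time = 3494 / 766.6666667 = 4.557391304 min
Total cycle time:
= 3.5 + 10.482 + 2.0 + 4.557391304 + 1.8
= 22.3394 min


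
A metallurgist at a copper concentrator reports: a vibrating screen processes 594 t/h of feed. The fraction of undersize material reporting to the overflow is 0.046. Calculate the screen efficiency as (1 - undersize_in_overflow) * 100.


Screen efficiency = (1 - fraction of undersize in overflow) * 100
= (1 - 0.046) * 100
= 0.954 * 100
= 95.4%

95.4%


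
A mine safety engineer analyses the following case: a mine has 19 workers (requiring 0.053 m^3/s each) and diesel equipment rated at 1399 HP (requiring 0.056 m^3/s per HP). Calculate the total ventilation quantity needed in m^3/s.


Airflow for workers:
Q_people = 19 * 0.053 = 1.007 m^3/s
Airflow for diesel equipment:
Q_diesel = 1399 * 0.056 = 78.344 m^3/s
Total ventilation:
Q_total = 1.007 + 78.344
= 79.351 m^3/s

79.351 m^3/s


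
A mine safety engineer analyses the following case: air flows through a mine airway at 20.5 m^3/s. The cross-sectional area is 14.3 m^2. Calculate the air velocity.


1.4336 m/s

Velocity = flow rate / cross-sectional area
= 20.5 / 14.3
= 1.4336 m/s


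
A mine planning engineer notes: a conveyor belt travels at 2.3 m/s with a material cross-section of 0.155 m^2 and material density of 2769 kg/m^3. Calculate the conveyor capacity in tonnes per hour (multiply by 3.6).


3553.7346 t/h

Volumetric flow = speed * area
= 2.3 * 0.155 = 0.3565 m^3/s
Mass flow = volumetric * density
= 0.3565 * 2769 = 987.1485 kg/s
Convert to t/h: multiply by 3.6
Capacity = 987.1485 * 3.6
= 3553.7346 t/h


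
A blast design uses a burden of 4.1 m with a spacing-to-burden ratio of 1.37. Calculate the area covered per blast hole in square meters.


First, find the spacing:
Spacing = burden * ratio = 4.1 * 1.37
= 5.617 m
Then, calculate the area:
Area = burden * spacing = 4.1 * 5.617
= 23.0297 m^2

23.0297 m^2


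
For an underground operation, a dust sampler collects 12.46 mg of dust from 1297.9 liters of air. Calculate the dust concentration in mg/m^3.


9.6001 mg/m^3

Convert liters to m^3: 1 m^3 = 1000 L
Concentration = mass / volume * 1000
= 12.46 / 1297.9 * 1000
= 0.009600123276 * 1000
= 9.6001 mg/m^3


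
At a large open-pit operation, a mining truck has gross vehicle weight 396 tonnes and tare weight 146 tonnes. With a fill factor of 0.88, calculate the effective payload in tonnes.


220.0 tonnes

Maximum payload = gross - tare
= 396 - 146 = 250 tonnes
Effective payload = max payload * fill factor
= 250 * 0.88
= 220.0 tonnes


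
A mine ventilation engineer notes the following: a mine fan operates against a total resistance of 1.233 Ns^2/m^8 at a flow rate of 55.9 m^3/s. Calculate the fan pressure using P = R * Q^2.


Compute Q^2:
Q^2 = 55.9^2 = 3124.81
Compute pressure:
P = R * Q^2 = 1.233 * 3124.81
= 3852.8907 Pa

3852.8907 Pa


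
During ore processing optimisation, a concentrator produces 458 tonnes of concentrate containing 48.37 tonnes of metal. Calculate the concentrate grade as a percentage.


Grade = (metal in concentrate / concentrate mass) * 100
= (48.37 / 458) * 100
= 0.1056113537 * 100
= 10.5611%

10.5611%


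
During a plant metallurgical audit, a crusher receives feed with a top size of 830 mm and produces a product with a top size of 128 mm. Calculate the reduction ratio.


Reduction ratio = feed size / product size
= 830 / 128
= 6.4844

6.4844
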